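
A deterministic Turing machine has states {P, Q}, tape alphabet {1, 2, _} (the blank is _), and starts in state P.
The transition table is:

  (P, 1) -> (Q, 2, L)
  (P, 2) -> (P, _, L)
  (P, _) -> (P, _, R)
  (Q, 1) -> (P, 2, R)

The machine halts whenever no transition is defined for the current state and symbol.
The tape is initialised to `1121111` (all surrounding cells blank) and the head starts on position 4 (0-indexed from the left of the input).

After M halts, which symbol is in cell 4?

_

P | _1121[1]11   read 1 → write 2, move L, go to Q
Q | _112[1]211   read 1 → write 2, move R, go to P
P | _1122[2]11   read 2 → write _, move L, go to P
P | _112[2]_11   read 2 → write _, move L, go to P
P | _11[2]__11   read 2 → write _, move L, go to P
P | _1[1]___11   read 1 → write 2, move L, go to Q
Q | _[1]2___11   read 1 → write 2, move R, go to P
P | _2[2]___11   read 2 → write _, move L, go to P
P | _[2]____11   read 2 → write _, move L, go to P
P | [_]_____11   read _ → write _, move R, go to P
P | _[_]____11   read _ → write _, move R, go to P
P | __[_]___11   read _ → write _, move R, go to P
P | ___[_]__11   read _ → write _, move R, go to P
P | ____[_]_11   read _ → write _, move R, go to P
P | _____[_]11   read _ → write _, move R, go to P
P | ______[1]1   read 1 → write 2, move L, go to Q
Q | _____[_]21
Cell 4 holds _ when M halts.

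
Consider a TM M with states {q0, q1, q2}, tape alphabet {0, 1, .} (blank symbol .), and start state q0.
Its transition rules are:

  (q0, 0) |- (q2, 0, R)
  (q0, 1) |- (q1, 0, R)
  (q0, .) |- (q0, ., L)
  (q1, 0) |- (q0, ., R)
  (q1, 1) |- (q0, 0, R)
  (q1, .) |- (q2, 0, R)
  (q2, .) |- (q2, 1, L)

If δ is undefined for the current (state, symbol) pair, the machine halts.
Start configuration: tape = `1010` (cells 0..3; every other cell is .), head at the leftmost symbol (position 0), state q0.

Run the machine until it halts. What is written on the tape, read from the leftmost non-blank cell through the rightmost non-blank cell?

q0 | [1]010.   read 1 → write 0, move R, go to q1
q1 | 0[0]10.   read 0 → write ., move R, go to q0
q0 | 0.[1]0.   read 1 → write 0, move R, go to q1
q1 | 0.0[0].   read 0 → write ., move R, go to q0
q0 | 0.0.[.]   read . → write ., move L, go to q0
q0 | 0.0[.].   read . → write ., move L, go to q0
q0 | 0.[0]..   read 0 → write 0, move R, go to q2
q2 | 0.0[.].   read . → write 1, move L, go to q2
q2 | 0.[0]1.
The non-blank tape span at halt is 0.01.

0.01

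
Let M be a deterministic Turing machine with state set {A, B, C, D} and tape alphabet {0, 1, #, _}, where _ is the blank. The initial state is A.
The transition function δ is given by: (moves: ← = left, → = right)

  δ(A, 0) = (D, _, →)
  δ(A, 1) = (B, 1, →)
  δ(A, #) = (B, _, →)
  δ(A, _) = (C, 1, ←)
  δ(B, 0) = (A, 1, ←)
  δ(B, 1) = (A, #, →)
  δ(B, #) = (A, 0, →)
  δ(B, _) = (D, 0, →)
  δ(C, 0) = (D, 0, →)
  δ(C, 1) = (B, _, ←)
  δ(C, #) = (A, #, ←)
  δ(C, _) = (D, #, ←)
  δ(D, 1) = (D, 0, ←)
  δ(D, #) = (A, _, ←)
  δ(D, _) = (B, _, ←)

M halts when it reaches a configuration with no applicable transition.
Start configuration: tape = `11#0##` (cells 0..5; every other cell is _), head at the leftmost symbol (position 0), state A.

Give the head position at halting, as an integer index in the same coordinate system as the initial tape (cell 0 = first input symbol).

state=A head=0 tape=[1]1#0##_   (A,1)→(B,1,→)
state=B head=1 tape=1[1]#0##_   (B,1)→(A,#,→)
state=A head=2 tape=1#[#]0##_   (A,#)→(B,_,→)
state=B head=3 tape=1#_[0]##_   (B,0)→(A,1,←)
state=A head=2 tape=1#[_]1##_   (A,_)→(C,1,←)
state=C head=1 tape=1[#]11##_   (C,#)→(A,#,←)
state=A head=0 tape=[1]#11##_   (A,1)→(B,1,→)
state=B head=1 tape=1[#]11##_   (B,#)→(A,0,→)
state=A head=2 tape=10[1]1##_   (A,1)→(B,1,→)
state=B head=3 tape=101[1]##_   (B,1)→(A,#,→)
state=A head=4 tape=101#[#]#_   (A,#)→(B,_,→)
state=B head=5 tape=101#_[#]_   (B,#)→(A,0,→)
state=A head=6 tape=101#_0[_]   (A,_)→(C,1,←)
state=C head=5 tape=101#_[0]1   (C,0)→(D,0,→)
state=D head=6 tape=101#_0[1]   (D,1)→(D,0,←)
state=D head=5 tape=101#_[0]0
At halt the head is at cell 5.

5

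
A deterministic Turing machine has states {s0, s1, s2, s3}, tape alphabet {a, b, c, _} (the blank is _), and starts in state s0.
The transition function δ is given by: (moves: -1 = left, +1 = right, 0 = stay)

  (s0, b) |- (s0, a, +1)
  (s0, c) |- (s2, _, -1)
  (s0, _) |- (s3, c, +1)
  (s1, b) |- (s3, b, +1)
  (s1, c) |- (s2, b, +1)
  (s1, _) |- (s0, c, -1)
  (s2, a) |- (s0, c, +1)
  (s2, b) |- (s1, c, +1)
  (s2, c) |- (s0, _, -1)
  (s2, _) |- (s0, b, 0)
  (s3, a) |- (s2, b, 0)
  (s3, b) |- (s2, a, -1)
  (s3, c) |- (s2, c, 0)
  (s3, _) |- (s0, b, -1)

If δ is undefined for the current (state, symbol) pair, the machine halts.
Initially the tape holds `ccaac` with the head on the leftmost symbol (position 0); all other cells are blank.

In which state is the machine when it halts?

s0 | ___[c]caac   read c → write _, move -1, go to s2
s2 | __[_]_caac   read _ → write b, move 0, go to s0
s0 | __[b]_caac   read b → write a, move +1, go to s0
s0 | __a[_]caac   read _ → write c, move +1, go to s3
s3 | __ac[c]aac   read c → write c, move 0, go to s2
s2 | __ac[c]aac   read c → write _, move -1, go to s0
s0 | __a[c]_aac   read c → write _, move -1, go to s2
s2 | __[a]__aac   read a → write c, move +1, go to s0
s0 | __c[_]_aac   read _ → write c, move +1, go to s3
s3 | __cc[_]aac   read _ → write b, move -1, go to s0
s0 | __c[c]baac   read c → write _, move -1, go to s2
s2 | __[c]_baac   read c → write _, move -1, go to s0
s0 | _[_]__baac   read _ → write c, move +1, go to s3
s3 | _c[_]_baac   read _ → write b, move -1, go to s0
s0 | _[c]b_baac   read c → write _, move -1, go to s2
s2 | [_]_b_baac   read _ → write b, move 0, go to s0
s0 | [b]_b_baac   read b → write a, move +1, go to s0
s0 | a[_]b_baac   read _ → write c, move +1, go to s3
s3 | ac[b]_baac   read b → write a, move -1, go to s2
s2 | a[c]a_baac   read c → write _, move -1, go to s0
s0 | [a]_a_baac
No transition is defined for (s0, a); M halts in state s0.

s0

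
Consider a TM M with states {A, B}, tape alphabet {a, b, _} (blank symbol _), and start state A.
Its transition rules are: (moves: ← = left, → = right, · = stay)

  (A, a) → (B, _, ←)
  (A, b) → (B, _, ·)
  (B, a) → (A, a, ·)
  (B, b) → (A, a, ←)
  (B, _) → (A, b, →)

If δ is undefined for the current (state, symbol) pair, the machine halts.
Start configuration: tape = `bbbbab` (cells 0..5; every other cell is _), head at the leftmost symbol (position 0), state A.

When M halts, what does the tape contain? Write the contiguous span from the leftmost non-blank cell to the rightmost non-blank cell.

a____b

A | _[b]bbbab   read b → write _, move ·, go to B
B | _[_]bbbab   read _ → write b, move →, go to A
A | _b[b]bbab   read b → write _, move ·, go to B
B | _b[_]bbab   read _ → write b, move →, go to A
A | _bb[b]bab   read b → write _, move ·, go to B
B | _bb[_]bab   read _ → write b, move →, go to A
A | _bbb[b]ab   read b → write _, move ·, go to B
B | _bbb[_]ab   read _ → write b, move →, go to A
A | _bbbb[a]b   read a → write _, move ←, go to B
B | _bbb[b]_b   read b → write a, move ←, go to A
A | _bb[b]a_b   read b → write _, move ·, go to B
B | _bb[_]a_b   read _ → write b, move →, go to A
A | _bbb[a]_b   read a → write _, move ←, go to B
B | _bb[b]__b   read b → write a, move ←, go to A
A | _b[b]a__b   read b → write _, move ·, go to B
B | _b[_]a__b   read _ → write b, move →, go to A
A | _bb[a]__b   read a → write _, move ←, go to B
B | _b[b]___b   read b → write a, move ←, go to A
A | _[b]a___b   read b → write _, move ·, go to B
B | _[_]a___b   read _ → write b, move →, go to A
A | _b[a]___b   read a → write _, move ←, go to B
B | _[b]____b   read b → write a, move ←, go to A
A | [_]a____b
The non-blank tape span at halt is a____b.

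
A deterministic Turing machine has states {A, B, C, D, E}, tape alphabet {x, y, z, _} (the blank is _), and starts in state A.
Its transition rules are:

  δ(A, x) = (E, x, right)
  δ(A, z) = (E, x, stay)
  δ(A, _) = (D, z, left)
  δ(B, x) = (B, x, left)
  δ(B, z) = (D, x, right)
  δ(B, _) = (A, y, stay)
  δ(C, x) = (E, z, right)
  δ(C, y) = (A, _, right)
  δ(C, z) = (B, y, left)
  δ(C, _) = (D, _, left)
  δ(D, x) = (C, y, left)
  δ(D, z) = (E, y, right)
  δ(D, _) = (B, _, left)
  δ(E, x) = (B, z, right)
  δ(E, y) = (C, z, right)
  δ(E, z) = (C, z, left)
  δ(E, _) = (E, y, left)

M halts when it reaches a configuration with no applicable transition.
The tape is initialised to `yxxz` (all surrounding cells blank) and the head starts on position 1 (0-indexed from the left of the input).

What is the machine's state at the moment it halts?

state=A head=1 tape=y[x]xz___   (A,x)→(E,x,right)
state=E head=2 tape=yx[x]z___   (E,x)→(B,z,right)
state=B head=3 tape=yxz[z]___   (B,z)→(D,x,right)
state=D head=4 tape=yxzx[_]__   (D,_)→(B,_,left)
state=B head=3 tape=yxz[x]___   (B,x)→(B,x,left)
state=B head=2 tape=yx[z]x___   (B,z)→(D,x,right)
state=D head=3 tape=yxx[x]___   (D,x)→(C,y,left)
state=C head=2 tape=yx[x]y___   (C,x)→(E,z,right)
state=E head=3 tape=yxz[y]___   (E,y)→(C,z,right)
state=C head=4 tape=yxzz[_]__   (C,_)→(D,_,left)
state=D head=3 tape=yxz[z]___   (D,z)→(E,y,right)
state=E head=4 tape=yxzy[_]__   (E,_)→(E,y,left)
state=E head=3 tape=yxz[y]y__   (E,y)→(C,z,right)
state=C head=4 tape=yxzz[y]__   (C,y)→(A,_,right)
state=A head=5 tape=yxzz_[_]_   (A,_)→(D,z,left)
state=D head=4 tape=yxzz[_]z_   (D,_)→(B,_,left)
state=B head=3 tape=yxz[z]_z_   (B,z)→(D,x,right)
state=D head=4 tape=yxzx[_]z_   (D,_)→(B,_,left)
state=B head=3 tape=yxz[x]_z_   (B,x)→(B,x,left)
state=B head=2 tape=yx[z]x_z_   (B,z)→(D,x,right)
state=D head=3 tape=yxx[x]_z_   (D,x)→(C,y,left)
state=C head=2 tape=yx[x]y_z_   (C,x)→(E,z,right)
state=E head=3 tape=yxz[y]_z_   (E,y)→(C,z,right)
state=C head=4 tape=yxzz[_]z_   (C,_)→(D,_,left)
state=D head=3 tape=yxz[z]_z_   (D,z)→(E,y,right)
state=E head=4 tape=yxzy[_]z_   (E,_)→(E,y,left)
state=E head=3 tape=yxz[y]yz_   (E,y)→(C,z,right)
state=C head=4 tape=yxzz[y]z_   (C,y)→(A,_,right)
state=A head=5 tape=yxzz_[z]_   (A,z)→(E,x,stay)
state=E head=5 tape=yxzz_[x]_   (E,x)→(B,z,right)
state=B head=6 tape=yxzz_z[_]   (B,_)→(A,y,stay)
state=A head=6 tape=yxzz_z[y]
No transition is defined for (A, y); M halts in state A.

A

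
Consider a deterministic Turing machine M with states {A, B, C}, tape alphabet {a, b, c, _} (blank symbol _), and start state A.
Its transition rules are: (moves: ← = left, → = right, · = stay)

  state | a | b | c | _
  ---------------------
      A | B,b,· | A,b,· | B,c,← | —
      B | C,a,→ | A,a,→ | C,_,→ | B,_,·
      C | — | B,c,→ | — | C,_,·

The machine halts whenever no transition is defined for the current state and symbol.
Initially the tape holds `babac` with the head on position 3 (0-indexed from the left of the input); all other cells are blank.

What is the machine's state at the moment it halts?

C

state=A head=3 tape=bab[a]c   (A,a)→(B,b,·)
state=B head=3 tape=bab[b]c   (B,b)→(A,a,→)
state=A head=4 tape=baba[c]   (A,c)→(B,c,←)
state=B head=3 tape=bab[a]c   (B,a)→(C,a,→)
state=C head=4 tape=baba[c]
No transition is defined for (C, c); M halts in state C.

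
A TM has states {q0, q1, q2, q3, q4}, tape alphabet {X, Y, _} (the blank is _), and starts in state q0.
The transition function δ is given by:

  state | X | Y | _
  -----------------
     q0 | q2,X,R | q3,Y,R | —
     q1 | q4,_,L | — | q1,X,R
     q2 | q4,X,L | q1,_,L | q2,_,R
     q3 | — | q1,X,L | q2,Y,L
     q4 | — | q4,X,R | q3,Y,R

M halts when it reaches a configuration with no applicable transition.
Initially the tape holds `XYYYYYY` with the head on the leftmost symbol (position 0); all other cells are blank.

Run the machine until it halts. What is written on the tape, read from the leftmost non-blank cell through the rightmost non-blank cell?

XXY_YYYYY

state=q0 head=0 tape=__[X]YYYYYY   (q0,X)→(q2,X,R)
state=q2 head=1 tape=__X[Y]YYYYY   (q2,Y)→(q1,_,L)
state=q1 head=0 tape=__[X]_YYYYY   (q1,X)→(q4,_,L)
state=q4 head=-1 tape=_[_]__YYYYY   (q4,_)→(q3,Y,R)
state=q3 head=0 tape=_Y[_]_YYYYY   (q3,_)→(q2,Y,L)
state=q2 head=-1 tape=_[Y]Y_YYYYY   (q2,Y)→(q1,_,L)
state=q1 head=-2 tape=[_]_Y_YYYYY   (q1,_)→(q1,X,R)
state=q1 head=-1 tape=X[_]Y_YYYYY   (q1,_)→(q1,X,R)
state=q1 head=0 tape=XX[Y]_YYYYY
The non-blank tape span at halt is XXY_YYYYY.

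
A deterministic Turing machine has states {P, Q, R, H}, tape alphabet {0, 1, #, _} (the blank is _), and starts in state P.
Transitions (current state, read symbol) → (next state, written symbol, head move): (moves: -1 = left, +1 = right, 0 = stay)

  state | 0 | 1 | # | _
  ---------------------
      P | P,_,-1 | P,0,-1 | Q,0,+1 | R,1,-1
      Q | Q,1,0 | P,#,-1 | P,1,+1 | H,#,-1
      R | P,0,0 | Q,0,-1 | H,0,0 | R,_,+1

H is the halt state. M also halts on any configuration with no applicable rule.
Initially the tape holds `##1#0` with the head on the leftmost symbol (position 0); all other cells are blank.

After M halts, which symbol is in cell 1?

0

P | ___[#]#1#0   read # → write 0, move +1, go to Q
Q | ___0[#]1#0   read # → write 1, move +1, go to P
P | ___01[1]#0   read 1 → write 0, move -1, go to P
P | ___0[1]0#0   read 1 → write 0, move -1, go to P
P | ___[0]00#0   read 0 → write _, move -1, go to P
P | __[_]_00#0   read _ → write 1, move -1, go to R
R | _[_]1_00#0   read _ → write _, move +1, go to R
R | __[1]_00#0   read 1 → write 0, move -1, go to Q
Q | _[_]0_00#0   read _ → write #, move -1, go to H
H | [_]#0_00#0
Cell 1 holds 0 when M halts.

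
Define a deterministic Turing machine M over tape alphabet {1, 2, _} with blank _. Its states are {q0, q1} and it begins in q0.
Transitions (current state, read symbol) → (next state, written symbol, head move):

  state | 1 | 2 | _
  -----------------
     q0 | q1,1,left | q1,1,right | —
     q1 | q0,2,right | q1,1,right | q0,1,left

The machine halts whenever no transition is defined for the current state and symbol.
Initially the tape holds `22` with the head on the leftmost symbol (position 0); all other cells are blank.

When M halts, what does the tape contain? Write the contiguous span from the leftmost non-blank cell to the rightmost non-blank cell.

112

state=q0 head=0 tape=[2]2__   (q0,2)→(q1,1,right)
state=q1 head=1 tape=1[2]__   (q1,2)→(q1,1,right)
state=q1 head=2 tape=11[_]_   (q1,_)→(q0,1,left)
state=q0 head=1 tape=1[1]1_   (q0,1)→(q1,1,left)
state=q1 head=0 tape=[1]11_   (q1,1)→(q0,2,right)
state=q0 head=1 tape=2[1]1_   (q0,1)→(q1,1,left)
state=q1 head=0 tape=[2]11_   (q1,2)→(q1,1,right)
state=q1 head=1 tape=1[1]1_   (q1,1)→(q0,2,right)
state=q0 head=2 tape=12[1]_   (q0,1)→(q1,1,left)
state=q1 head=1 tape=1[2]1_   (q1,2)→(q1,1,right)
state=q1 head=2 tape=11[1]_   (q1,1)→(q0,2,right)
state=q0 head=3 tape=112[_]
The non-blank tape span at halt is 112.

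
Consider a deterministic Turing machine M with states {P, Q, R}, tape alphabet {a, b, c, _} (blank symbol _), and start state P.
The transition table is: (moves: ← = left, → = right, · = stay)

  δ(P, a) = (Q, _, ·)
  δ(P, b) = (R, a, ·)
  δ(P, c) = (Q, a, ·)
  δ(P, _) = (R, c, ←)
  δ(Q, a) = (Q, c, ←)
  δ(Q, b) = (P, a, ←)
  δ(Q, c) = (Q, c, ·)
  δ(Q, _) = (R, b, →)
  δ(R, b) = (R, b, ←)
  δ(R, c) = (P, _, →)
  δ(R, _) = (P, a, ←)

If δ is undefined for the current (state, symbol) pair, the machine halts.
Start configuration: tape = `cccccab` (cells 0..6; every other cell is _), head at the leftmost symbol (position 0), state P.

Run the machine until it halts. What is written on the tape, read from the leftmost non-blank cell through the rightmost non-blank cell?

state=P head=0 tape=_[c]ccccab   (P,c)→(Q,a,·)
state=Q head=0 tape=_[a]ccccab   (Q,a)→(Q,c,←)
state=Q head=-1 tape=[_]cccccab   (Q,_)→(R,b,→)
state=R head=0 tape=b[c]ccccab   (R,c)→(P,_,→)
state=P head=1 tape=b_[c]cccab   (P,c)→(Q,a,·)
state=Q head=1 tape=b_[a]cccab   (Q,a)→(Q,c,←)
state=Q head=0 tape=b[_]ccccab   (Q,_)→(R,b,→)
state=R head=1 tape=bb[c]cccab   (R,c)→(P,_,→)
state=P head=2 tape=bb_[c]ccab   (P,c)→(Q,a,·)
state=Q head=2 tape=bb_[a]ccab   (Q,a)→(Q,c,←)
state=Q head=1 tape=bb[_]cccab   (Q,_)→(R,b,→)
state=R head=2 tape=bbb[c]ccab   (R,c)→(P,_,→)
state=P head=3 tape=bbb_[c]cab   (P,c)→(Q,a,·)
state=Q head=3 tape=bbb_[a]cab   (Q,a)→(Q,c,←)
state=Q head=2 tape=bbb[_]ccab   (Q,_)→(R,b,→)
state=R head=3 tape=bbbb[c]cab   (R,c)→(P,_,→)
state=P head=4 tape=bbbb_[c]ab   (P,c)→(Q,a,·)
state=Q head=4 tape=bbbb_[a]ab   (Q,a)→(Q,c,←)
state=Q head=3 tape=bbbb[_]cab   (Q,_)→(R,b,→)
state=R head=4 tape=bbbbb[c]ab   (R,c)→(P,_,→)
state=P head=5 tape=bbbbb_[a]b   (P,a)→(Q,_,·)
state=Q head=5 tape=bbbbb_[_]b   (Q,_)→(R,b,→)
state=R head=6 tape=bbbbb_b[b]   (R,b)→(R,b,←)
state=R head=5 tape=bbbbb_[b]b   (R,b)→(R,b,←)
state=R head=4 tape=bbbbb[_]bb   (R,_)→(P,a,←)
state=P head=3 tape=bbbb[b]abb   (P,b)→(R,a,·)
state=R head=3 tape=bbbb[a]abb
The non-blank tape span at halt is bbbbaabb.

bbbbaabb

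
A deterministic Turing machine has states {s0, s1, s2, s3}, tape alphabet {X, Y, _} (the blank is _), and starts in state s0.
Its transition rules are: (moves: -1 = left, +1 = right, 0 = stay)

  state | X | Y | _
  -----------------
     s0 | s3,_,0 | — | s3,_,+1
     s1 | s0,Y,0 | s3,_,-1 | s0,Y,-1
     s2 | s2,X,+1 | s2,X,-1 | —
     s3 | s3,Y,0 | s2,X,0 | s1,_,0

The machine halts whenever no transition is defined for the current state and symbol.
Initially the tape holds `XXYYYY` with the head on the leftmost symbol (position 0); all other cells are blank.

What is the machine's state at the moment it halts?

s2

state=s0 head=0 tape=_[X]XYYYY_   (s0,X)→(s3,_,0)
state=s3 head=0 tape=_[_]XYYYY_   (s3,_)→(s1,_,0)
state=s1 head=0 tape=_[_]XYYYY_   (s1,_)→(s0,Y,-1)
state=s0 head=-1 tape=[_]YXYYYY_   (s0,_)→(s3,_,+1)
state=s3 head=0 tape=_[Y]XYYYY_   (s3,Y)→(s2,X,0)
state=s2 head=0 tape=_[X]XYYYY_   (s2,X)→(s2,X,+1)
state=s2 head=1 tape=_X[X]YYYY_   (s2,X)→(s2,X,+1)
state=s2 head=2 tape=_XX[Y]YYY_   (s2,Y)→(s2,X,-1)
state=s2 head=1 tape=_X[X]XYYY_   (s2,X)→(s2,X,+1)
state=s2 head=2 tape=_XX[X]YYY_   (s2,X)→(s2,X,+1)
state=s2 head=3 tape=_XXX[Y]YY_   (s2,Y)→(s2,X,-1)
state=s2 head=2 tape=_XX[X]XYY_   (s2,X)→(s2,X,+1)
state=s2 head=3 tape=_XXX[X]YY_   (s2,X)→(s2,X,+1)
state=s2 head=4 tape=_XXXX[Y]Y_   (s2,Y)→(s2,X,-1)
state=s2 head=3 tape=_XXX[X]XY_   (s2,X)→(s2,X,+1)
state=s2 head=4 tape=_XXXX[X]Y_   (s2,X)→(s2,X,+1)
state=s2 head=5 tape=_XXXXX[Y]_   (s2,Y)→(s2,X,-1)
state=s2 head=4 tape=_XXXX[X]X_   (s2,X)→(s2,X,+1)
state=s2 head=5 tape=_XXXXX[X]_   (s2,X)→(s2,X,+1)
state=s2 head=6 tape=_XXXXXX[_]
No transition is defined for (s2, _); M halts in state s2.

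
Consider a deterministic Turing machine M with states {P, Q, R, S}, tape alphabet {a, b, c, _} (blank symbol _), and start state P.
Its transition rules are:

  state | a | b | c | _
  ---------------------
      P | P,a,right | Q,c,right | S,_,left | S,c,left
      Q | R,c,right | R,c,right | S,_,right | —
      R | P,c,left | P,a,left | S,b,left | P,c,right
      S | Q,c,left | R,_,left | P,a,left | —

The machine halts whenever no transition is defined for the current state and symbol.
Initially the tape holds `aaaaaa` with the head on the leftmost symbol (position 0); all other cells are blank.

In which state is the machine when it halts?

P | [a]aaaaa__   read a → write a, move right, go to P
P | a[a]aaaa__   read a → write a, move right, go to P
P | aa[a]aaa__   read a → write a, move right, go to P
P | aaa[a]aa__   read a → write a, move right, go to P
P | aaaa[a]a__   read a → write a, move right, go to P
P | aaaaa[a]__   read a → write a, move right, go to P
P | aaaaaa[_]_   read _ → write c, move left, go to S
S | aaaaa[a]c_   read a → write c, move left, go to Q
Q | aaaa[a]cc_   read a → write c, move right, go to R
R | aaaac[c]c_   read c → write b, move left, go to S
S | aaaa[c]bc_   read c → write a, move left, go to P
P | aaa[a]abc_   read a → write a, move right, go to P
P | aaaa[a]bc_   read a → write a, move right, go to P
P | aaaaa[b]c_   read b → write c, move right, go to Q
Q | aaaaac[c]_   read c → write _, move right, go to S
S | aaaaac_[_]
No transition is defined for (S, _); M halts in state S.

S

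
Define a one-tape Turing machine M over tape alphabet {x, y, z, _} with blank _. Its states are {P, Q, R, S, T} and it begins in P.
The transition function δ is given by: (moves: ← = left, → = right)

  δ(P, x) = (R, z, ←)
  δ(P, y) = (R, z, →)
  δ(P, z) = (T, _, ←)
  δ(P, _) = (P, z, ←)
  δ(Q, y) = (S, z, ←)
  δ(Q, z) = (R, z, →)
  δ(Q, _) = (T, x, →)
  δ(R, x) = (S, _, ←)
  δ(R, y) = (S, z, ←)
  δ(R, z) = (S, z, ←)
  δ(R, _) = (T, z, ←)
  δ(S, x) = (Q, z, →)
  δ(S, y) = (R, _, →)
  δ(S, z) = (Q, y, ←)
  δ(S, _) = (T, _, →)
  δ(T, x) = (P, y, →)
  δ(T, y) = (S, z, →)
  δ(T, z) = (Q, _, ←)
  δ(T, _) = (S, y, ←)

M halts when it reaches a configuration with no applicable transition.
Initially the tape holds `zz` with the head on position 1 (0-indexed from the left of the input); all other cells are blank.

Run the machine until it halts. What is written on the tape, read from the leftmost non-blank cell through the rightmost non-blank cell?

P | __z[z]   read z → write _, move ←, go to T
T | __[z]_   read z → write _, move ←, go to Q
Q | _[_]__   read _ → write x, move →, go to T
T | _x[_]_   read _ → write y, move ←, go to S
S | _[x]y_   read x → write z, move →, go to Q
Q | _z[y]_   read y → write z, move ←, go to S
S | _[z]z_   read z → write y, move ←, go to Q
Q | [_]yz_   read _ → write x, move →, go to T
T | x[y]z_   read y → write z, move →, go to S
S | xz[z]_   read z → write y, move ←, go to Q
Q | x[z]y_   read z → write z, move →, go to R
R | xz[y]_   read y → write z, move ←, go to S
S | x[z]z_   read z → write y, move ←, go to Q
Q | [x]yz_
The non-blank tape span at halt is xyz.

xyz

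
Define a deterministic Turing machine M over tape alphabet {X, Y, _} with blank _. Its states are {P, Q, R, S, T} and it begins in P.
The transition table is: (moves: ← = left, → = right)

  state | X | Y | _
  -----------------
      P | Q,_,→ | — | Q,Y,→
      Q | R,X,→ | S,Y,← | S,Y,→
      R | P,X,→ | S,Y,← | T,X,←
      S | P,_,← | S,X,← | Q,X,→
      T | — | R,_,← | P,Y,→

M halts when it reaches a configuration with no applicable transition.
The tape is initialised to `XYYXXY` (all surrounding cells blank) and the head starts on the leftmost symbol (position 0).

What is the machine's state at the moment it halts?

P

state=P head=0 tape=__[X]YYXXY   (P,X)→(Q,_,→)
state=Q head=1 tape=___[Y]YXXY   (Q,Y)→(S,Y,←)
state=S head=0 tape=__[_]YYXXY   (S,_)→(Q,X,→)
state=Q head=1 tape=__X[Y]YXXY   (Q,Y)→(S,Y,←)
state=S head=0 tape=__[X]YYXXY   (S,X)→(P,_,←)
state=P head=-1 tape=_[_]_YYXXY   (P,_)→(Q,Y,→)
state=Q head=0 tape=_Y[_]YYXXY   (Q,_)→(S,Y,→)
state=S head=1 tape=_YY[Y]YXXY   (S,Y)→(S,X,←)
state=S head=0 tape=_Y[Y]XYXXY   (S,Y)→(S,X,←)
state=S head=-1 tape=_[Y]XXYXXY   (S,Y)→(S,X,←)
state=S head=-2 tape=[_]XXXYXXY   (S,_)→(Q,X,→)
state=Q head=-1 tape=X[X]XXYXXY   (Q,X)→(R,X,→)
state=R head=0 tape=XX[X]XYXXY   (R,X)→(P,X,→)
state=P head=1 tape=XXX[X]YXXY   (P,X)→(Q,_,→)
state=Q head=2 tape=XXX_[Y]XXY   (Q,Y)→(S,Y,←)
state=S head=1 tape=XXX[_]YXXY   (S,_)→(Q,X,→)
state=Q head=2 tape=XXXX[Y]XXY   (Q,Y)→(S,Y,←)
state=S head=1 tape=XXX[X]YXXY   (S,X)→(P,_,←)
state=P head=0 tape=XX[X]_YXXY   (P,X)→(Q,_,→)
state=Q head=1 tape=XX_[_]YXXY   (Q,_)→(S,Y,→)
state=S head=2 tape=XX_Y[Y]XXY   (S,Y)→(S,X,←)
state=S head=1 tape=XX_[Y]XXXY   (S,Y)→(S,X,←)
state=S head=0 tape=XX[_]XXXXY   (S,_)→(Q,X,→)
state=Q head=1 tape=XXX[X]XXXY   (Q,X)→(R,X,→)
state=R head=2 tape=XXXX[X]XXY   (R,X)→(P,X,→)
state=P head=3 tape=XXXXX[X]XY   (P,X)→(Q,_,→)
state=Q head=4 tape=XXXXX_[X]Y   (Q,X)→(R,X,→)
state=R head=5 tape=XXXXX_X[Y]   (R,Y)→(S,Y,←)
state=S head=4 tape=XXXXX_[X]Y   (S,X)→(P,_,←)
state=P head=3 tape=XXXXX[_]_Y   (P,_)→(Q,Y,→)
state=Q head=4 tape=XXXXXY[_]Y   (Q,_)→(S,Y,→)
state=S head=5 tape=XXXXXYY[Y]   (S,Y)→(S,X,←)
state=S head=4 tape=XXXXXY[Y]X   (S,Y)→(S,X,←)
state=S head=3 tape=XXXXX[Y]XX   (S,Y)→(S,X,←)
state=S head=2 tape=XXXX[X]XXX   (S,X)→(P,_,←)
state=P head=1 tape=XXX[X]_XXX   (P,X)→(Q,_,→)
state=Q head=2 tape=XXX_[_]XXX   (Q,_)→(S,Y,→)
state=S head=3 tape=XXX_Y[X]XX   (S,X)→(P,_,←)
state=P head=2 tape=XXX_[Y]_XX
No transition is defined for (P, Y); M halts in state P.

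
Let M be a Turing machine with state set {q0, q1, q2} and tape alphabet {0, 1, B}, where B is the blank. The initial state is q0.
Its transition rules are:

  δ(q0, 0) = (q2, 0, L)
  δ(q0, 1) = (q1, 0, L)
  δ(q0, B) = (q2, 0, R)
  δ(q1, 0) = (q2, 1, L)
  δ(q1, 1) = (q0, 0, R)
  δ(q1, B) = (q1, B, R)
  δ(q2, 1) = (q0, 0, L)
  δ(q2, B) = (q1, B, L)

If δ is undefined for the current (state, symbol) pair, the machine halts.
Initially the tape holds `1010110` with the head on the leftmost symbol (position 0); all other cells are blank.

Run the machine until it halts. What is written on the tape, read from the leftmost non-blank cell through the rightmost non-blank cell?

q0 | BB[1]010110   read 1 → write 0, move L, go to q1
q1 | B[B]0010110   read B → write B, move R, go to q1
q1 | BB[0]010110   read 0 → write 1, move L, go to q2
q2 | B[B]1010110   read B → write B, move L, go to q1
q1 | [B]B1010110   read B → write B, move R, go to q1
q1 | B[B]1010110   read B → write B, move R, go to q1
q1 | BB[1]010110   read 1 → write 0, move R, go to q0
q0 | BB0[0]10110   read 0 → write 0, move L, go to q2
q2 | BB[0]010110
The non-blank tape span at halt is 0010110.

0010110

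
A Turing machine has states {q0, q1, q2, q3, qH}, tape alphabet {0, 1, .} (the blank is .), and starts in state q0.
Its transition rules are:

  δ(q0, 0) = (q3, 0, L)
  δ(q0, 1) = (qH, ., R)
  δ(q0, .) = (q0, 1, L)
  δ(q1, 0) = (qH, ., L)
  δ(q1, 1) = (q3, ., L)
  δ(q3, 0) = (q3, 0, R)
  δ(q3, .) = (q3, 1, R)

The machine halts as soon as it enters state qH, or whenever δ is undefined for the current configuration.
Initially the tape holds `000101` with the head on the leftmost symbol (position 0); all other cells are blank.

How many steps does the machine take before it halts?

5

q0 | .[0]00101   read 0 → write 0, move L, go to q3
q3 | [.]000101   read . → write 1, move R, go to q3
q3 | 1[0]00101   read 0 → write 0, move R, go to q3
q3 | 10[0]0101   read 0 → write 0, move R, go to q3
q3 | 100[0]101   read 0 → write 0, move R, go to q3
q3 | 1000[1]01
M halts after 5 transitions.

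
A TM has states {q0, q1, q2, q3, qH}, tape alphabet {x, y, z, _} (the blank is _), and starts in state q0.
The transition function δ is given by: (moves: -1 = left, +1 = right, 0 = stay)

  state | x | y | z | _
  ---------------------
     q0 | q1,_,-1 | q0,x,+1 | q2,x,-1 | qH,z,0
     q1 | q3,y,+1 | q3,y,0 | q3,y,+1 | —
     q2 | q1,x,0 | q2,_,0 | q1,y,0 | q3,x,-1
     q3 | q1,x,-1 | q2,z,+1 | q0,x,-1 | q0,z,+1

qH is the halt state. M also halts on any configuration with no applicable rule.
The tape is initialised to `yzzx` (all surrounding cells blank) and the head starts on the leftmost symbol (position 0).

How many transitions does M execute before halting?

q0 | [y]zzx_   read y → write x, move +1, go to q0
q0 | x[z]zx_   read z → write x, move -1, go to q2
q2 | [x]xzx_   read x → write x, move 0, go to q1
q1 | [x]xzx_   read x → write y, move +1, go to q3
q3 | y[x]zx_   read x → write x, move -1, go to q1
q1 | [y]xzx_   read y → write y, move 0, go to q3
q3 | [y]xzx_   read y → write z, move +1, go to q2
q2 | z[x]zx_   read x → write x, move 0, go to q1
q1 | z[x]zx_   read x → write y, move +1, go to q3
q3 | zy[z]x_   read z → write x, move -1, go to q0
q0 | z[y]xx_   read y → write x, move +1, go to q0
q0 | zx[x]x_   read x → write _, move -1, go to q1
q1 | z[x]_x_   read x → write y, move +1, go to q3
q3 | zy[_]x_   read _ → write z, move +1, go to q0
q0 | zyz[x]_   read x → write _, move -1, go to q1
q1 | zy[z]__   read z → write y, move +1, go to q3
q3 | zyy[_]_   read _ → write z, move +1, go to q0
q0 | zyyz[_]   read _ → write z, move 0, go to qH
qH | zyyz[z]
M halts after 18 transitions.

18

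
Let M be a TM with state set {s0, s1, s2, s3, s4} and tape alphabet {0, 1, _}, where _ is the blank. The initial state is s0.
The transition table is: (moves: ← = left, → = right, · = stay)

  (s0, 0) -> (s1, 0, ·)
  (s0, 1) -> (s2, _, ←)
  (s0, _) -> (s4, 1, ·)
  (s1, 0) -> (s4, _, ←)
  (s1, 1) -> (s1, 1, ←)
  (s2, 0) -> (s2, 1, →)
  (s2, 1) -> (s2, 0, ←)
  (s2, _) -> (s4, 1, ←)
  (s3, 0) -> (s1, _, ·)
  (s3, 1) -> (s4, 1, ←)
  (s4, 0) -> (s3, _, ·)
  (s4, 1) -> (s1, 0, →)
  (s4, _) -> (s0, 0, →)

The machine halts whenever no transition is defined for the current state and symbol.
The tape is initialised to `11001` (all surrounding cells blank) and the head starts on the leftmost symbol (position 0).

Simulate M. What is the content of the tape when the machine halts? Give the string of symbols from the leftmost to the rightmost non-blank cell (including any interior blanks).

1_1001

s0 | ___[1]1001   read 1 → write _, move ←, go to s2
s2 | __[_]_1001   read _ → write 1, move ←, go to s4
s4 | _[_]1_1001   read _ → write 0, move →, go to s0
s0 | _0[1]_1001   read 1 → write _, move ←, go to s2
s2 | _[0]__1001   read 0 → write 1, move →, go to s2
s2 | _1[_]_1001   read _ → write 1, move ←, go to s4
s4 | _[1]1_1001   read 1 → write 0, move →, go to s1
s1 | _0[1]_1001   read 1 → write 1, move ←, go to s1
s1 | _[0]1_1001   read 0 → write _, move ←, go to s4
s4 | [_]_1_1001   read _ → write 0, move →, go to s0
s0 | 0[_]1_1001   read _ → write 1, move ·, go to s4
s4 | 0[1]1_1001   read 1 → write 0, move →, go to s1
s1 | 00[1]_1001   read 1 → write 1, move ←, go to s1
s1 | 0[0]1_1001   read 0 → write _, move ←, go to s4
s4 | [0]_1_1001   read 0 → write _, move ·, go to s3
s3 | [_]_1_1001
The non-blank tape span at halt is 1_1001.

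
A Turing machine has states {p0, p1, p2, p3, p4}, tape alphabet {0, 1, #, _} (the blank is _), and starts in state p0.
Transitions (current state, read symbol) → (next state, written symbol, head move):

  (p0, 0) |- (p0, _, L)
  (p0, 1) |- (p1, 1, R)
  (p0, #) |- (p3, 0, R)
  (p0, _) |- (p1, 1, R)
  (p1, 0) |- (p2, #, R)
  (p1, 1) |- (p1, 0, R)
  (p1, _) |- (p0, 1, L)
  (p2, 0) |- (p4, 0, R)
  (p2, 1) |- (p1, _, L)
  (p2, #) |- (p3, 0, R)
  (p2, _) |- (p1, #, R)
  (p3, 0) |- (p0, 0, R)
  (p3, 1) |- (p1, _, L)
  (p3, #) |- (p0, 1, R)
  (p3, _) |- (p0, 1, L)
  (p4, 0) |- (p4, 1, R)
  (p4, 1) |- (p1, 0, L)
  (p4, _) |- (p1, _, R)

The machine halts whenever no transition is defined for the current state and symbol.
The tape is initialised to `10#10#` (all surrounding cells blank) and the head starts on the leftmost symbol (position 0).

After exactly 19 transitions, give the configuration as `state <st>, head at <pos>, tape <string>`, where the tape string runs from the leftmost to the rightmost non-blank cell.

p0 | [1]0#10#_   read 1 → write 1, move R, go to p1
p1 | 1[0]#10#_   read 0 → write #, move R, go to p2
p2 | 1#[#]10#_   read # → write 0, move R, go to p3
p3 | 1#0[1]0#_   read 1 → write _, move L, go to p1
p1 | 1#[0]_0#_   read 0 → write #, move R, go to p2
p2 | 1##[_]0#_   read _ → write #, move R, go to p1
p1 | 1###[0]#_   read 0 → write #, move R, go to p2
p2 | 1####[#]_   read # → write 0, move R, go to p3
p3 | 1####0[_]   read _ → write 1, move L, go to p0
p0 | 1####[0]1   read 0 → write _, move L, go to p0
p0 | 1###[#]_1   read # → write 0, move R, go to p3
p3 | 1###0[_]1   read _ → write 1, move L, go to p0
p0 | 1###[0]11   read 0 → write _, move L, go to p0
p0 | 1##[#]_11   read # → write 0, move R, go to p3
p3 | 1##0[_]11   read _ → write 1, move L, go to p0
p0 | 1##[0]111   read 0 → write _, move L, go to p0
p0 | 1#[#]_111   read # → write 0, move R, go to p3
p3 | 1#0[_]111   read _ → write 1, move L, go to p0
p0 | 1#[0]1111   read 0 → write _, move L, go to p0
p0 | 1[#]_1111
After 19 steps: state p0, head at 1, tape 1#_1111.

state p0, head at 1, tape 1#_1111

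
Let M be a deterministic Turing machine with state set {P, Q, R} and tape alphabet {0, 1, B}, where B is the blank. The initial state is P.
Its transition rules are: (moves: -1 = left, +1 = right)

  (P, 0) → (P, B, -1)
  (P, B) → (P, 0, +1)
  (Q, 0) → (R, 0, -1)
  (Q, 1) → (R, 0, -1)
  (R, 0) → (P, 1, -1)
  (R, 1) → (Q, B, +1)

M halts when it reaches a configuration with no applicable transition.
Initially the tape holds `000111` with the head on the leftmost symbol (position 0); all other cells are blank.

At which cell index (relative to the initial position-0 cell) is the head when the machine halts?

state=P head=0 tape=BBB[0]00111   (P,0)→(P,B,-1)
state=P head=-1 tape=BB[B]B00111   (P,B)→(P,0,+1)
state=P head=0 tape=BB0[B]00111   (P,B)→(P,0,+1)
state=P head=1 tape=BB00[0]0111   (P,0)→(P,B,-1)
state=P head=0 tape=BB0[0]B0111   (P,0)→(P,B,-1)
state=P head=-1 tape=BB[0]BB0111   (P,0)→(P,B,-1)
state=P head=-2 tape=B[B]BBB0111   (P,B)→(P,0,+1)
state=P head=-1 tape=B0[B]BB0111   (P,B)→(P,0,+1)
state=P head=0 tape=B00[B]B0111   (P,B)→(P,0,+1)
state=P head=1 tape=B000[B]0111   (P,B)→(P,0,+1)
state=P head=2 tape=B0000[0]111   (P,0)→(P,B,-1)
state=P head=1 tape=B000[0]B111   (P,0)→(P,B,-1)
state=P head=0 tape=B00[0]BB111   (P,0)→(P,B,-1)
state=P head=-1 tape=B0[0]BBB111   (P,0)→(P,B,-1)
state=P head=-2 tape=B[0]BBBB111   (P,0)→(P,B,-1)
state=P head=-3 tape=[B]BBBBB111   (P,B)→(P,0,+1)
state=P head=-2 tape=0[B]BBBB111   (P,B)→(P,0,+1)
state=P head=-1 tape=00[B]BBB111   (P,B)→(P,0,+1)
state=P head=0 tape=000[B]BB111   (P,B)→(P,0,+1)
state=P head=1 tape=0000[B]B111   (P,B)→(P,0,+1)
state=P head=2 tape=00000[B]111   (P,B)→(P,0,+1)
state=P head=3 tape=000000[1]11
At halt the head is at cell 3.

3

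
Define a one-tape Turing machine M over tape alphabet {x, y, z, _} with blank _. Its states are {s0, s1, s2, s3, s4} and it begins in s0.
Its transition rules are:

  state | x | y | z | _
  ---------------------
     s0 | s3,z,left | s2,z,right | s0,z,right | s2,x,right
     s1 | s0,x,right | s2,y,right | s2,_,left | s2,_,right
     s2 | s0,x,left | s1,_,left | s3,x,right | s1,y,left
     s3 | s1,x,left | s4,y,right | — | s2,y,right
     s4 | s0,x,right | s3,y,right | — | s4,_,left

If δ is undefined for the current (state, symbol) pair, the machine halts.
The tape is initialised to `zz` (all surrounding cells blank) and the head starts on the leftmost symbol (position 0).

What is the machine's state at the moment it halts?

s0 | [z]z___   read z → write z, move right, go to s0
s0 | z[z]___   read z → write z, move right, go to s0
s0 | zz[_]__   read _ → write x, move right, go to s2
s2 | zzx[_]_   read _ → write y, move left, go to s1
s1 | zz[x]y_   read x → write x, move right, go to s0
s0 | zzx[y]_   read y → write z, move right, go to s2
s2 | zzxz[_]   read _ → write y, move left, go to s1
s1 | zzx[z]y   read z → write _, move left, go to s2
s2 | zz[x]_y   read x → write x, move left, go to s0
s0 | z[z]x_y   read z → write z, move right, go to s0
s0 | zz[x]_y   read x → write z, move left, go to s3
s3 | z[z]z_y
No transition is defined for (s3, z); M halts in state s3.

s3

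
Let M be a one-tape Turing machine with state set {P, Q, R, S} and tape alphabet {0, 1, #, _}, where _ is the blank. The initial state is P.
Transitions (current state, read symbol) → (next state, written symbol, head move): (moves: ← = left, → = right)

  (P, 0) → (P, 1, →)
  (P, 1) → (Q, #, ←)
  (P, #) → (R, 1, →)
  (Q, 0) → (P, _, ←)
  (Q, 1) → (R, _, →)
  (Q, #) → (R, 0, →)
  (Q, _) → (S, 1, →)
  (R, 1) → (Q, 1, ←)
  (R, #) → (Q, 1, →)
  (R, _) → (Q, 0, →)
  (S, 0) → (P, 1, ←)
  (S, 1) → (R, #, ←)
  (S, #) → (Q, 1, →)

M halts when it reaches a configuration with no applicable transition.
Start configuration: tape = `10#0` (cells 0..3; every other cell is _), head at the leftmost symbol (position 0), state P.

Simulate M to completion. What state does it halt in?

S

P | _[1]0#0_   read 1 → write #, move ←, go to Q
Q | [_]#0#0_   read _ → write 1, move →, go to S
S | 1[#]0#0_   read # → write 1, move →, go to Q
Q | 11[0]#0_   read 0 → write _, move ←, go to P
P | 1[1]_#0_   read 1 → write #, move ←, go to Q
Q | [1]#_#0_   read 1 → write _, move →, go to R
R | _[#]_#0_   read # → write 1, move →, go to Q
Q | _1[_]#0_   read _ → write 1, move →, go to S
S | _11[#]0_   read # → write 1, move →, go to Q
Q | _111[0]_   read 0 → write _, move ←, go to P
P | _11[1]__   read 1 → write #, move ←, go to Q
Q | _1[1]#__   read 1 → write _, move →, go to R
R | _1_[#]__   read # → write 1, move →, go to Q
Q | _1_1[_]_   read _ → write 1, move →, go to S
S | _1_11[_]
No transition is defined for (S, _); M halts in state S.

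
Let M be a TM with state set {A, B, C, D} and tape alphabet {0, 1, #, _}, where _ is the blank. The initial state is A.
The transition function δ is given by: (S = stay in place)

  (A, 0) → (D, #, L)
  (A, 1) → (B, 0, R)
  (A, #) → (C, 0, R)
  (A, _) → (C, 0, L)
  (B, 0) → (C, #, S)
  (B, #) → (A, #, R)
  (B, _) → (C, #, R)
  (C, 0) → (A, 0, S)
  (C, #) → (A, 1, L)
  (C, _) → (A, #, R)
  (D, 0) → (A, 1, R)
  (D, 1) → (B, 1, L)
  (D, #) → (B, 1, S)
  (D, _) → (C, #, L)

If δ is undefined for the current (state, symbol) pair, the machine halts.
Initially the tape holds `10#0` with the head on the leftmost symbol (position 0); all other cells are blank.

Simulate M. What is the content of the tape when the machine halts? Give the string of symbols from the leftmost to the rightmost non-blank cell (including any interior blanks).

state=A head=0 tape=__[1]0#0   (A,1)→(B,0,R)
state=B head=1 tape=__0[0]#0   (B,0)→(C,#,S)
state=C head=1 tape=__0[#]#0   (C,#)→(A,1,L)
state=A head=0 tape=__[0]1#0   (A,0)→(D,#,L)
state=D head=-1 tape=_[_]#1#0   (D,_)→(C,#,L)
state=C head=-2 tape=[_]##1#0   (C,_)→(A,#,R)
state=A head=-1 tape=#[#]#1#0   (A,#)→(C,0,R)
state=C head=0 tape=#0[#]1#0   (C,#)→(A,1,L)
state=A head=-1 tape=#[0]11#0   (A,0)→(D,#,L)
state=D head=-2 tape=[#]#11#0   (D,#)→(B,1,S)
state=B head=-2 tape=[1]#11#0
The non-blank tape span at halt is 1#11#0.

1#11#0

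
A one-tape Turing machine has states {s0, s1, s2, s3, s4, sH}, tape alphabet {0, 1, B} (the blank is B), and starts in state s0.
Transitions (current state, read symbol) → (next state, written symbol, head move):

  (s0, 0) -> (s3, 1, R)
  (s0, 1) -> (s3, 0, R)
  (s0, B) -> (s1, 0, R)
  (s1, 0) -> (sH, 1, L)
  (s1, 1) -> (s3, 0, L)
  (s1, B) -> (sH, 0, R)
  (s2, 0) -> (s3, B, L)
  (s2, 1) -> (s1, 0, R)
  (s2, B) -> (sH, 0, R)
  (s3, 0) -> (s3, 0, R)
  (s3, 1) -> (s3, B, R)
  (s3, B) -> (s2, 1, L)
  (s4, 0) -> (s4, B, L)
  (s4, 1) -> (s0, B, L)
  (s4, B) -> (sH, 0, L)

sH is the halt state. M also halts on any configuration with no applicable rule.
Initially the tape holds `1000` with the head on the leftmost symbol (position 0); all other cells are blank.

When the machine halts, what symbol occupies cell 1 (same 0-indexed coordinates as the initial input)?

s0 | BB[1]000B   read 1 → write 0, move R, go to s3
s3 | BB0[0]00B   read 0 → write 0, move R, go to s3
s3 | BB00[0]0B   read 0 → write 0, move R, go to s3
s3 | BB000[0]B   read 0 → write 0, move R, go to s3
s3 | BB0000[B]   read B → write 1, move L, go to s2
s2 | BB000[0]1   read 0 → write B, move L, go to s3
s3 | BB00[0]B1   read 0 → write 0, move R, go to s3
s3 | BB000[B]1   read B → write 1, move L, go to s2
s2 | BB00[0]11   read 0 → write B, move L, go to s3
s3 | BB0[0]B11   read 0 → write 0, move R, go to s3
s3 | BB00[B]11   read B → write 1, move L, go to s2
s2 | BB0[0]111   read 0 → write B, move L, go to s3
s3 | BB[0]B111   read 0 → write 0, move R, go to s3
s3 | BB0[B]111   read B → write 1, move L, go to s2
s2 | BB[0]1111   read 0 → write B, move L, go to s3
s3 | B[B]B1111   read B → write 1, move L, go to s2
s2 | [B]1B1111   read B → write 0, move R, go to sH
sH | 0[1]B1111
Cell 1 holds 1 when M halts.

1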